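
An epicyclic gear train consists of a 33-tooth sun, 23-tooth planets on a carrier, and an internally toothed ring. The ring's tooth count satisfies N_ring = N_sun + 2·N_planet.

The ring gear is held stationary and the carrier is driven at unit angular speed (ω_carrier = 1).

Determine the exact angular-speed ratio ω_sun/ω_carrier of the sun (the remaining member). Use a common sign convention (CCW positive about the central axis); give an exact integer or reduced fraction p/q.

112/33

N_ring = 33 + 2·23 = 79
33(ω_s−ω_c) = −79(ω_r−ω_c),  ω_r=0, ω_c=1
ω_s = 1 − (79/33)(0−1) = 112/33
ω_s/ω_c = 112/33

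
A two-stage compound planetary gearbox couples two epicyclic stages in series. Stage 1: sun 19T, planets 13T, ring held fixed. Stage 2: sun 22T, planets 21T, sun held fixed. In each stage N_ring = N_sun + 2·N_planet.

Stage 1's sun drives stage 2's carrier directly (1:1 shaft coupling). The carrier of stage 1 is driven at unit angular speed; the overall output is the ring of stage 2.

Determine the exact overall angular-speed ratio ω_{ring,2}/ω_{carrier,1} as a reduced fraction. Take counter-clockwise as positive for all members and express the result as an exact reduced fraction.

86/19

Stage 1: N_ring = 19 + 2·13 = 45
Stage 1: 19(ω_s−ω_c) = −45(ω_r−ω_c),  ω_r=0, ω_c=1
Stage 1: ω_s = 1 − (45/19)(0−1) = 64/19
  ⇒ ω_s¹/ω_c¹ = 64/19
Stage 2: N_ring = 22 + 2·21 = 64
Stage 2: 22(ω_s−ω_c) = −64(ω_r−ω_c),  ω_s=0, ω_c=1
Stage 2: ω_r = 1 − (22/64)(0−1) = 43/32
  ⇒ ω_r²/ω_c² = 43/32
Coupling ω_c² = ω_s¹ ⇒ overall = 64/19 × 43/32 = 86/19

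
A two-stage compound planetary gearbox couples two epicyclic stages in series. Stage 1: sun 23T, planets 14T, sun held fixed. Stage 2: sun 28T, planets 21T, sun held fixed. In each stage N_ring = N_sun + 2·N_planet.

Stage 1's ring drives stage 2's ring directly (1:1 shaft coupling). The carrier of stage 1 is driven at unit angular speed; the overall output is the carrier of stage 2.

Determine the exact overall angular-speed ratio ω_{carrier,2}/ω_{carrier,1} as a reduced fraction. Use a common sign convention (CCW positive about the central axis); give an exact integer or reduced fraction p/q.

370/357

Stage 1: N_ring = 23 + 2·14 = 51
Stage 1: 23(ω_s−ω_c) = −51(ω_r−ω_c),  ω_s=0, ω_c=1
Stage 1: ω_r = 1 − (23/51)(0−1) = 74/51
  ⇒ ω_r¹/ω_c¹ = 74/51
Stage 2: N_ring = 28 + 2·21 = 70
Stage 2: 28(ω_s−ω_c) = −70(ω_r−ω_c),  ω_s=0, ω_r=1
Stage 2: 28(0−ω_c) = −70(1−ω_c)  ⇒  98ω_c = 70  ⇒  ω_c = 5/7
  ⇒ ω_c²/ω_r² = 5/7
Coupling ω_r² = ω_r¹ ⇒ overall = 74/51 × 5/7 = 370/357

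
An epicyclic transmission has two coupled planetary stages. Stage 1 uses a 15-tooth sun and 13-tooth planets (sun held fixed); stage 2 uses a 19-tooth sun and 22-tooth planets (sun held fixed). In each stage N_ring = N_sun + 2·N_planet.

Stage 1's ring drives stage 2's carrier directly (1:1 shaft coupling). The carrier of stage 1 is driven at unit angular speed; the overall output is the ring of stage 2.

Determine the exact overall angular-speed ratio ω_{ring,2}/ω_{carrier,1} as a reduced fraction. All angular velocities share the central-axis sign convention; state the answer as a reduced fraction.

16/9

Stage 1: N_ring = 15 + 2·13 = 41
Stage 1: 15(ω_s−ω_c) = −41(ω_r−ω_c),  ω_s=0, ω_c=1
Stage 1: ω_r = 1 − (15/41)(0−1) = 56/41
  ⇒ ω_r¹/ω_c¹ = 56/41
Stage 2: N_ring = 19 + 2·22 = 63
Stage 2: 19(ω_s−ω_c) = −63(ω_r−ω_c),  ω_s=0, ω_c=1
Stage 2: ω_r = 1 − (19/63)(0−1) = 82/63
  ⇒ ω_r²/ω_c² = 82/63
Coupling ω_c² = ω_r¹ ⇒ overall = 56/41 × 82/63 = 16/9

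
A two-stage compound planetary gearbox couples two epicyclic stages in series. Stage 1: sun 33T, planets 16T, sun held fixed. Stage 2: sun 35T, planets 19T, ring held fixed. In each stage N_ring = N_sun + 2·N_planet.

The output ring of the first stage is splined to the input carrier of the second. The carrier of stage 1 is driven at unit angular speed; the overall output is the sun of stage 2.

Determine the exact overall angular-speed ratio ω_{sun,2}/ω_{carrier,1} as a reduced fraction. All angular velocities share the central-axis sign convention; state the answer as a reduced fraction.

1512/325

Stage 1: N_ring = 33 + 2·16 = 65
Stage 1: 33(ω_s−ω_c) = −65(ω_r−ω_c),  ω_s=0, ω_c=1
Stage 1: ω_r = 1 − (33/65)(0−1) = 98/65
  ⇒ ω_r¹/ω_c¹ = 98/65
Stage 2: N_ring = 35 + 2·19 = 73
Stage 2: 35(ω_s−ω_c) = −73(ω_r−ω_c),  ω_r=0, ω_c=1
Stage 2: ω_s = 1 − (73/35)(0−1) = 108/35
  ⇒ ω_s²/ω_c² = 108/35
Coupling ω_c² = ω_r¹ ⇒ overall = 98/65 × 108/35 = 1512/325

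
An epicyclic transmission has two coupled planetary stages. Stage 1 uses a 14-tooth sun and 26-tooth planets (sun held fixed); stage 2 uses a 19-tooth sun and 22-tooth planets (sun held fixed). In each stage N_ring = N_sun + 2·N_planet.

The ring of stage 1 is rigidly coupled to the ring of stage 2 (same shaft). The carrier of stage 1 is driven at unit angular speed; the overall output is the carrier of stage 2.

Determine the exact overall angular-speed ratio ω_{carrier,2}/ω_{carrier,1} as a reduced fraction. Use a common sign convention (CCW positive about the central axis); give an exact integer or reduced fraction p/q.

420/451

Stage 1: N_ring = 14 + 2·26 = 66
Stage 1: 14(ω_s−ω_c) = −66(ω_r−ω_c),  ω_s=0, ω_c=1
Stage 1: ω_r = 1 − (14/66)(0−1) = 40/33
  ⇒ ω_r¹/ω_c¹ = 40/33
Stage 2: N_ring = 19 + 2·22 = 63
Stage 2: 19(ω_s−ω_c) = −63(ω_r−ω_c),  ω_s=0, ω_r=1
Stage 2: 19(0−ω_c) = −63(1−ω_c)  ⇒  82ω_c = 63  ⇒  ω_c = 63/82
  ⇒ ω_c²/ω_r² = 63/82
Coupling ω_r² = ω_r¹ ⇒ overall = 40/33 × 63/82 = 420/451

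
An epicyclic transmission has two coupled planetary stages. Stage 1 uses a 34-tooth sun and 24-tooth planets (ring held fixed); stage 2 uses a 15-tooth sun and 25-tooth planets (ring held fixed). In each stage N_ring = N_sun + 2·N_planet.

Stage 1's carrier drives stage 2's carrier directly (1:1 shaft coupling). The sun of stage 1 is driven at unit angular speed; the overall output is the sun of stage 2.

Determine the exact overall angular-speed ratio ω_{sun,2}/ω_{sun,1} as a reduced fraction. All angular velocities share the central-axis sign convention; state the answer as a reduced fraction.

136/87

Stage 1: N_ring = 34 + 2·24 = 82
Stage 1: 34(ω_s−ω_c) = −82(ω_r−ω_c),  ω_r=0, ω_s=1
Stage 1: 34(1−ω_c) = −82(0−ω_c)  ⇒  116ω_c = 34  ⇒  ω_c = 17/58
  ⇒ ω_c¹/ω_s¹ = 17/58
Stage 2: N_ring = 15 + 2·25 = 65
Stage 2: 15(ω_s−ω_c) = −65(ω_r−ω_c),  ω_r=0, ω_c=1
Stage 2: ω_s = 1 − (65/15)(0−1) = 16/3
  ⇒ ω_s²/ω_c² = 16/3
Coupling ω_c² = ω_c¹ ⇒ overall = 17/58 × 16/3 = 136/87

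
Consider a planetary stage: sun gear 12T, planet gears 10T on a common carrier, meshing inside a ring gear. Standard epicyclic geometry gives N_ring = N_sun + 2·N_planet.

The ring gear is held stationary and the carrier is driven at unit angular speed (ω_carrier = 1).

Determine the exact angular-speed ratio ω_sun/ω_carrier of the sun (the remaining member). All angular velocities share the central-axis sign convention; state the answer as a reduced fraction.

N_ring = 12 + 2·10 = 32
12(ω_s−ω_c) = −32(ω_r−ω_c),  ω_r=0, ω_c=1
ω_s = 1 − (32/12)(0−1) = 11/3
ω_s/ω_c = 11/3

11/3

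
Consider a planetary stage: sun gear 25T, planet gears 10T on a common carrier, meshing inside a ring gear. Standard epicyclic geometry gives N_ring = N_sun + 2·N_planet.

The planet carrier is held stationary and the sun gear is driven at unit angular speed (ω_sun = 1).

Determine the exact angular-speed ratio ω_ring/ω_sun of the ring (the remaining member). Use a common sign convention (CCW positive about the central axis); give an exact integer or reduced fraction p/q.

N_ring = 25 + 2·10 = 45
25(ω_s−ω_c) = −45(ω_r−ω_c),  ω_c=0, ω_s=1
ω_r = 0 − (25/45)(1−0) = -5/9
ω_r/ω_s = -5/9

-5/9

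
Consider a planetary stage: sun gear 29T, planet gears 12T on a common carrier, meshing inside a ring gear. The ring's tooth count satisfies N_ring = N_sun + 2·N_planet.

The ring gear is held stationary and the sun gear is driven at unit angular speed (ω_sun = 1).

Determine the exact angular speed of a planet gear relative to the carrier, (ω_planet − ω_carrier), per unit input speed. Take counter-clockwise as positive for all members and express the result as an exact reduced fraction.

-1537/984

N_ring = 29 + 2·12 = 53
29(ω_s−ω_c) = −53(ω_r−ω_c),  ω_r=0, ω_s=1
29(1−ω_c) = −53(0−ω_c)  ⇒  82ω_c = 29  ⇒  ω_c = 29/82
sun–planet: 29·(1−29/82) = −12·(ω_p−ω_c)  ⇒  ω_p−ω_c = −(29/12)·(53/82) = -1537/984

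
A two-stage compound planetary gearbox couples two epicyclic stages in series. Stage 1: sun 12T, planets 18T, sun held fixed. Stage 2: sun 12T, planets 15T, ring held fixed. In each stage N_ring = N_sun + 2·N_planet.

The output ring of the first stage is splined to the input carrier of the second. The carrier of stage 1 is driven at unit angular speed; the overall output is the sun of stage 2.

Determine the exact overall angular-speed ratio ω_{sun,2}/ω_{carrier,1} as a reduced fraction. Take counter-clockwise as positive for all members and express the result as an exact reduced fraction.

45/8

Stage 1: N_ring = 12 + 2·18 = 48
Stage 1: 12(ω_s−ω_c) = −48(ω_r−ω_c),  ω_s=0, ω_c=1
Stage 1: ω_r = 1 − (12/48)(0−1) = 5/4
  ⇒ ω_r¹/ω_c¹ = 5/4
Stage 2: N_ring = 12 + 2·15 = 42
Stage 2: 12(ω_s−ω_c) = −42(ω_r−ω_c),  ω_r=0, ω_c=1
Stage 2: ω_s = 1 − (42/12)(0−1) = 9/2
  ⇒ ω_s²/ω_c² = 9/2
Coupling ω_c² = ω_r¹ ⇒ overall = 5/4 × 9/2 = 45/8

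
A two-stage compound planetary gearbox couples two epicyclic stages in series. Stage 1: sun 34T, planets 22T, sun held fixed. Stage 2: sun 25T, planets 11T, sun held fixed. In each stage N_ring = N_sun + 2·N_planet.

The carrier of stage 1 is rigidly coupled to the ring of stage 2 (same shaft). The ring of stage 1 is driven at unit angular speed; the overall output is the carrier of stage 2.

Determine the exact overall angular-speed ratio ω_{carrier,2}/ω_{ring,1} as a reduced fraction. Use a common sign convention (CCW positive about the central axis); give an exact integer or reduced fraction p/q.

611/1344

Stage 1: N_ring = 34 + 2·22 = 78
Stage 1: 34(ω_s−ω_c) = −78(ω_r−ω_c),  ω_s=0, ω_r=1
Stage 1: 34(0−ω_c) = −78(1−ω_c)  ⇒  112ω_c = 78  ⇒  ω_c = 39/56
  ⇒ ω_c¹/ω_r¹ = 39/56
Stage 2: N_ring = 25 + 2·11 = 47
Stage 2: 25(ω_s−ω_c) = −47(ω_r−ω_c),  ω_s=0, ω_r=1
Stage 2: 25(0−ω_c) = −47(1−ω_c)  ⇒  72ω_c = 47  ⇒  ω_c = 47/72
  ⇒ ω_c²/ω_r² = 47/72
Coupling ω_r² = ω_c¹ ⇒ overall = 39/56 × 47/72 = 611/1344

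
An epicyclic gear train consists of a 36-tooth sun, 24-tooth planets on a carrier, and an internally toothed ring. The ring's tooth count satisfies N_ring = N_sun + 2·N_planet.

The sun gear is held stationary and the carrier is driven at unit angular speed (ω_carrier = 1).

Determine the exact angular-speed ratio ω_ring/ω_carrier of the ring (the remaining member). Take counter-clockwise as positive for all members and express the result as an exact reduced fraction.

N_ring = 36 + 2·24 = 84
36(ω_s−ω_c) = −84(ω_r−ω_c),  ω_s=0, ω_c=1
ω_r = 1 − (36/84)(0−1) = 10/7
ω_r/ω_c = 10/7

10/7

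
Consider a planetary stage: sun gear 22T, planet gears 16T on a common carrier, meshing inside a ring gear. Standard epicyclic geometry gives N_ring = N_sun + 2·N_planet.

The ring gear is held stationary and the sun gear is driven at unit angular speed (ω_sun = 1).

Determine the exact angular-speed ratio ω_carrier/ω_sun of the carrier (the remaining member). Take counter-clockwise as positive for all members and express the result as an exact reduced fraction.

N_ring = 22 + 2·16 = 54
22(ω_s−ω_c) = −54(ω_r−ω_c),  ω_r=0, ω_s=1
22(1−ω_c) = −54(0−ω_c)  ⇒  76ω_c = 22  ⇒  ω_c = 11/38
ω_c/ω_s = 11/38

11/38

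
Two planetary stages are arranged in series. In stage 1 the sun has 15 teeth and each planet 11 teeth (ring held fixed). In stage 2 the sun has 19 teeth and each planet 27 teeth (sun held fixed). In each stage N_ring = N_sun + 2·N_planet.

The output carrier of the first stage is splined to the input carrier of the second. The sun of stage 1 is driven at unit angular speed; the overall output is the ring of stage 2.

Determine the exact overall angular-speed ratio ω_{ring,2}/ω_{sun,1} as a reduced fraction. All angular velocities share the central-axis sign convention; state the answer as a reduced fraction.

345/949

Stage 1: N_ring = 15 + 2·11 = 37
Stage 1: 15(ω_s−ω_c) = −37(ω_r−ω_c),  ω_r=0, ω_s=1
Stage 1: 15(1−ω_c) = −37(0−ω_c)  ⇒  52ω_c = 15  ⇒  ω_c = 15/52
  ⇒ ω_c¹/ω_s¹ = 15/52
Stage 2: N_ring = 19 + 2·27 = 73
Stage 2: 19(ω_s−ω_c) = −73(ω_r−ω_c),  ω_s=0, ω_c=1
Stage 2: ω_r = 1 − (19/73)(0−1) = 92/73
  ⇒ ω_r²/ω_c² = 92/73
Coupling ω_c² = ω_c¹ ⇒ overall = 15/52 × 92/73 = 345/949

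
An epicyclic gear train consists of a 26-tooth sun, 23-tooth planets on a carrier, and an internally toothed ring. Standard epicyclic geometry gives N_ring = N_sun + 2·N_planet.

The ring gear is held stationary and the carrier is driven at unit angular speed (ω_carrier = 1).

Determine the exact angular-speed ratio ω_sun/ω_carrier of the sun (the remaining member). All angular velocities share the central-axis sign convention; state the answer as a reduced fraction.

N_ring = 26 + 2·23 = 72
26(ω_s−ω_c) = −72(ω_r−ω_c),  ω_r=0, ω_c=1
ω_s = 1 − (72/26)(0−1) = 49/13
ω_s/ω_c = 49/13

49/13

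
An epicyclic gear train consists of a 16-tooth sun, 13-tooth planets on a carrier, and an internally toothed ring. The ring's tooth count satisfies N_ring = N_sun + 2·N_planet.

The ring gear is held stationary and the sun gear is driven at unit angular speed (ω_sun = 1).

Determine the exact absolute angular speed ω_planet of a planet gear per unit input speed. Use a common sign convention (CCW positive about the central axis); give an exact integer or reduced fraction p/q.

-8/13

N_ring = 16 + 2·13 = 42
16(ω_s−ω_c) = −42(ω_r−ω_c),  ω_r=0, ω_s=1
16(1−ω_c) = −42(0−ω_c)  ⇒  58ω_c = 16  ⇒  ω_c = 8/29
sun–planet: 16·(1−8/29) = −13·(ω_p−ω_c)  ⇒  ω_p−ω_c = −(16/13)·(21/29) = -336/377
ω_p = 8/29 − 336/377 = -8/13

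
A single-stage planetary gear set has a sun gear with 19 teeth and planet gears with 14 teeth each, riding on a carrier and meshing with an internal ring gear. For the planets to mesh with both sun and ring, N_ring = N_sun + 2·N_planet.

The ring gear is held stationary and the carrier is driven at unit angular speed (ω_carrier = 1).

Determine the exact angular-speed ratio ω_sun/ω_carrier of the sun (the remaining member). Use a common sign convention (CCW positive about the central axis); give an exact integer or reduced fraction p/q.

66/19

N_ring = 19 + 2·14 = 47
19(ω_s−ω_c) = −47(ω_r−ω_c),  ω_r=0, ω_c=1
ω_s = 1 − (47/19)(0−1) = 66/19
ω_s/ω_c = 66/19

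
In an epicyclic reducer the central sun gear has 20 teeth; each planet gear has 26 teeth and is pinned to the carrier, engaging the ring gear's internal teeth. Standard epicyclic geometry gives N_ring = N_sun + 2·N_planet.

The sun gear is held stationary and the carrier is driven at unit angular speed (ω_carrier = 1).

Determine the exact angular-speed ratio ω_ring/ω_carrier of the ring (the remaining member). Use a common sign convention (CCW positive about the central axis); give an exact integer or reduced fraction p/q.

N_ring = 20 + 2·26 = 72
20(ω_s−ω_c) = −72(ω_r−ω_c),  ω_s=0, ω_c=1
ω_r = 1 − (20/72)(0−1) = 23/18
ω_r/ω_c = 23/18

23/18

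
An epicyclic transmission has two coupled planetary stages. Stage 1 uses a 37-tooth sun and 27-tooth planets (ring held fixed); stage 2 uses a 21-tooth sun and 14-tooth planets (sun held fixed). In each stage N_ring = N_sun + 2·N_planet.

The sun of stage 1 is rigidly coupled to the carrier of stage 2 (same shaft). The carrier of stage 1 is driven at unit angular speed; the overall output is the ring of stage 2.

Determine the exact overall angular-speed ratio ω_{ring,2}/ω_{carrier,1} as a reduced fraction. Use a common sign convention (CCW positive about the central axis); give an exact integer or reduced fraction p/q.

Stage 1: N_ring = 37 + 2·27 = 91
Stage 1: 37(ω_s−ω_c) = −91(ω_r−ω_c),  ω_r=0, ω_c=1
Stage 1: ω_s = 1 − (91/37)(0−1) = 128/37
  ⇒ ω_s¹/ω_c¹ = 128/37
Stage 2: N_ring = 21 + 2·14 = 49
Stage 2: 21(ω_s−ω_c) = −49(ω_r−ω_c),  ω_s=0, ω_c=1
Stage 2: ω_r = 1 − (21/49)(0−1) = 10/7
  ⇒ ω_r²/ω_c² = 10/7
Coupling ω_c² = ω_s¹ ⇒ overall = 128/37 × 10/7 = 1280/259

1280/259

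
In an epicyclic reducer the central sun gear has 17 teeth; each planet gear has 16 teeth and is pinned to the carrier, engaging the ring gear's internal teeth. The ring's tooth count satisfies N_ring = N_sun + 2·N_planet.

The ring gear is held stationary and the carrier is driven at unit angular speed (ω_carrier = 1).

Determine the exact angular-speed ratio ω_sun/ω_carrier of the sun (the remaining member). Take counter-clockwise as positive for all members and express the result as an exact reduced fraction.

N_ring = 17 + 2·16 = 49
17(ω_s−ω_c) = −49(ω_r−ω_c),  ω_r=0, ω_c=1
ω_s = 1 − (49/17)(0−1) = 66/17
ω_s/ω_c = 66/17

66/17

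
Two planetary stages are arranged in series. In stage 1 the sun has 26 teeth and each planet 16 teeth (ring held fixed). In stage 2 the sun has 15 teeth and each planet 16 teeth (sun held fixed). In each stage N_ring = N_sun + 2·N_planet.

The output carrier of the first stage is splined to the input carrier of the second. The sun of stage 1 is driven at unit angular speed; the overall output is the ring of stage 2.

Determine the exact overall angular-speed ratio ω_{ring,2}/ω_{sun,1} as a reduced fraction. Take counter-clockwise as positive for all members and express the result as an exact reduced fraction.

403/987

Stage 1: N_ring = 26 + 2·16 = 58
Stage 1: 26(ω_s−ω_c) = −58(ω_r−ω_c),  ω_r=0, ω_s=1
Stage 1: 26(1−ω_c) = −58(0−ω_c)  ⇒  84ω_c = 26  ⇒  ω_c = 13/42
  ⇒ ω_c¹/ω_s¹ = 13/42
Stage 2: N_ring = 15 + 2·16 = 47
Stage 2: 15(ω_s−ω_c) = −47(ω_r−ω_c),  ω_s=0, ω_c=1
Stage 2: ω_r = 1 − (15/47)(0−1) = 62/47
  ⇒ ω_r²/ω_c² = 62/47
Coupling ω_c² = ω_c¹ ⇒ overall = 13/42 × 62/47 = 403/987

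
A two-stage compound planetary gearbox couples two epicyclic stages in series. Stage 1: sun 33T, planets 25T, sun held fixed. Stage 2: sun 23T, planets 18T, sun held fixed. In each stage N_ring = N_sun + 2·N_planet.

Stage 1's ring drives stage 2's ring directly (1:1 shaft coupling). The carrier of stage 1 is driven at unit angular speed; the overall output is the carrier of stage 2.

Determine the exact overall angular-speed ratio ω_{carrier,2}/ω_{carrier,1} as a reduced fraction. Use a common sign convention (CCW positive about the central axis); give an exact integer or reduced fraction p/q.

3422/3403

Stage 1: N_ring = 33 + 2·25 = 83
Stage 1: 33(ω_s−ω_c) = −83(ω_r−ω_c),  ω_s=0, ω_c=1
Stage 1: ω_r = 1 − (33/83)(0−1) = 116/83
  ⇒ ω_r¹/ω_c¹ = 116/83
Stage 2: N_ring = 23 + 2·18 = 59
Stage 2: 23(ω_s−ω_c) = −59(ω_r−ω_c),  ω_s=0, ω_r=1
Stage 2: 23(0−ω_c) = −59(1−ω_c)  ⇒  82ω_c = 59  ⇒  ω_c = 59/82
  ⇒ ω_c²/ω_r² = 59/82
Coupling ω_r² = ω_r¹ ⇒ overall = 116/83 × 59/82 = 3422/3403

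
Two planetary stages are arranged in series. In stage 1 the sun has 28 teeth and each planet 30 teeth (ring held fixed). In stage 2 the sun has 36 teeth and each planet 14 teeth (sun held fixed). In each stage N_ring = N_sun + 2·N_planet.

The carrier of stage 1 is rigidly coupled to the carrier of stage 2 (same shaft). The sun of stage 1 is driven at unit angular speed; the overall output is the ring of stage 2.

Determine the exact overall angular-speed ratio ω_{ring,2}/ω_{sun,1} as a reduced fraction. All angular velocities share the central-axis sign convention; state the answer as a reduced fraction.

175/464

Stage 1: N_ring = 28 + 2·30 = 88
Stage 1: 28(ω_s−ω_c) = −88(ω_r−ω_c),  ω_r=0, ω_s=1
Stage 1: 28(1−ω_c) = −88(0−ω_c)  ⇒  116ω_c = 28  ⇒  ω_c = 7/29
  ⇒ ω_c¹/ω_s¹ = 7/29
Stage 2: N_ring = 36 + 2·14 = 64
Stage 2: 36(ω_s−ω_c) = −64(ω_r−ω_c),  ω_s=0, ω_c=1
Stage 2: ω_r = 1 − (36/64)(0−1) = 25/16
  ⇒ ω_r²/ω_c² = 25/16
Coupling ω_c² = ω_c¹ ⇒ overall = 7/29 × 25/16 = 175/464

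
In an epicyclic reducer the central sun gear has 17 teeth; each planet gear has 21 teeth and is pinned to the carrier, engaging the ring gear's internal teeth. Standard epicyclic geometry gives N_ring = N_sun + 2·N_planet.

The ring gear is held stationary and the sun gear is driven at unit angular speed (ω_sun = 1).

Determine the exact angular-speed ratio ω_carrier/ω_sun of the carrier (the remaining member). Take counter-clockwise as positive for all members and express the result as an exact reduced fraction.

N_ring = 17 + 2·21 = 59
17(ω_s−ω_c) = −59(ω_r−ω_c),  ω_r=0, ω_s=1
17(1−ω_c) = −59(0−ω_c)  ⇒  76ω_c = 17  ⇒  ω_c = 17/76
ω_c/ω_s = 17/76

17/76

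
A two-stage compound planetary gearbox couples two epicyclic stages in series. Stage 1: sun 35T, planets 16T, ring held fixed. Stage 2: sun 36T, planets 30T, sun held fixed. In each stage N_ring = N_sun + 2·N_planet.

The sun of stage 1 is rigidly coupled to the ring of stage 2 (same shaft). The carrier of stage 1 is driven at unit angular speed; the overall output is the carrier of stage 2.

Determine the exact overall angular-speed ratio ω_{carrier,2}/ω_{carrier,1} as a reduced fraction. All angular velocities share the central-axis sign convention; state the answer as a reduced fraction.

Stage 1: N_ring = 35 + 2·16 = 67
Stage 1: 35(ω_s−ω_c) = −67(ω_r−ω_c),  ω_r=0, ω_c=1
Stage 1: ω_s = 1 − (67/35)(0−1) = 102/35
  ⇒ ω_s¹/ω_c¹ = 102/35
Stage 2: N_ring = 36 + 2·30 = 96
Stage 2: 36(ω_s−ω_c) = −96(ω_r−ω_c),  ω_s=0, ω_r=1
Stage 2: 36(0−ω_c) = −96(1−ω_c)  ⇒  132ω_c = 96  ⇒  ω_c = 8/11
  ⇒ ω_c²/ω_r² = 8/11
Coupling ω_r² = ω_s¹ ⇒ overall = 102/35 × 8/11 = 816/385

816/385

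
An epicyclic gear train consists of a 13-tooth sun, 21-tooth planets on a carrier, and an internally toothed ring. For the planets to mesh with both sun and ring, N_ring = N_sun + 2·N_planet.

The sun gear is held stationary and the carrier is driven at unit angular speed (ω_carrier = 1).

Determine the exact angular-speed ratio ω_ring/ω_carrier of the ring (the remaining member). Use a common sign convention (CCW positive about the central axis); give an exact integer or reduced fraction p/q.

N_ring = 13 + 2·21 = 55
13(ω_s−ω_c) = −55(ω_r−ω_c),  ω_s=0, ω_c=1
ω_r = 1 − (13/55)(0−1) = 68/55
ω_r/ω_c = 68/55

68/55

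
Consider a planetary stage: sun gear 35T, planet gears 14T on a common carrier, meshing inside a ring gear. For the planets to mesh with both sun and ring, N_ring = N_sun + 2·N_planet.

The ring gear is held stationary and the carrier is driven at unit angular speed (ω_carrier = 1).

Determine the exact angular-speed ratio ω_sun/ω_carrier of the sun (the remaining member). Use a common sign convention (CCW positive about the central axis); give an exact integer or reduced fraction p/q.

N_ring = 35 + 2·14 = 63
35(ω_s−ω_c) = −63(ω_r−ω_c),  ω_r=0, ω_c=1
ω_s = 1 − (63/35)(0−1) = 14/5
ω_s/ω_c = 14/5

14/5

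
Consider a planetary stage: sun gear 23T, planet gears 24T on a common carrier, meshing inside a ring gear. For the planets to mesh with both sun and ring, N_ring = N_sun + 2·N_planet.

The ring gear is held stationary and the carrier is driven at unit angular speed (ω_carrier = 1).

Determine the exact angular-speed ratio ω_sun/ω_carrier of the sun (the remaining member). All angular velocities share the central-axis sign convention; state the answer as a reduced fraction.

N_ring = 23 + 2·24 = 71
23(ω_s−ω_c) = −71(ω_r−ω_c),  ω_r=0, ω_c=1
ω_s = 1 − (71/23)(0−1) = 94/23
ω_s/ω_c = 94/23

94/23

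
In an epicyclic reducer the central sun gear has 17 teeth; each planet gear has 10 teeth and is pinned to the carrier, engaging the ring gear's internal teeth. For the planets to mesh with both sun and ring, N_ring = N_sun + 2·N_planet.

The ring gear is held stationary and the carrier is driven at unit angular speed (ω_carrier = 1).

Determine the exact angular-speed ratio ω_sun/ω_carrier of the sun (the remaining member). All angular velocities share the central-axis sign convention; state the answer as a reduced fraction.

54/17

N_ring = 17 + 2·10 = 37
17(ω_s−ω_c) = −37(ω_r−ω_c),  ω_r=0, ω_c=1
ω_s = 1 − (37/17)(0−1) = 54/17
ω_s/ω_c = 54/17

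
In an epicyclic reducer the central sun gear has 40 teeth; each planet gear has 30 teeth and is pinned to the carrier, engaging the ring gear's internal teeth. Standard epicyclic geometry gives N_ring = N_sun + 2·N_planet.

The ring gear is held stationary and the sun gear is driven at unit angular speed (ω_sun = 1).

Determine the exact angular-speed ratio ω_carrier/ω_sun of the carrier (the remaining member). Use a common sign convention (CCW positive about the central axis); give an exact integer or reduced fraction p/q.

2/7

N_ring = 40 + 2·30 = 100
40(ω_s−ω_c) = −100(ω_r−ω_c),  ω_r=0, ω_s=1
40(1−ω_c) = −100(0−ω_c)  ⇒  140ω_c = 40  ⇒  ω_c = 2/7
ω_c/ω_s = 2/7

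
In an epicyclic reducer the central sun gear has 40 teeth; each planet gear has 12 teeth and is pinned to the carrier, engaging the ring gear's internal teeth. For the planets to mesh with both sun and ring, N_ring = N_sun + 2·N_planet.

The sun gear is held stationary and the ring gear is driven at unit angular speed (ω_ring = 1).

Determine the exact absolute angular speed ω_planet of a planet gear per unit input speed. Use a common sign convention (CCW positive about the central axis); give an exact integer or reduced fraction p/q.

N_ring = 40 + 2·12 = 64
40(ω_s−ω_c) = −64(ω_r−ω_c),  ω_s=0, ω_r=1
40(0−ω_c) = −64(1−ω_c)  ⇒  104ω_c = 64  ⇒  ω_c = 8/13
sun–planet: 40·(0−8/13) = −12·(ω_p−ω_c)  ⇒  ω_p−ω_c = −(40/12)·(-8/13) = 80/39
ω_p = 8/13 + 80/39 = 8/3

8/3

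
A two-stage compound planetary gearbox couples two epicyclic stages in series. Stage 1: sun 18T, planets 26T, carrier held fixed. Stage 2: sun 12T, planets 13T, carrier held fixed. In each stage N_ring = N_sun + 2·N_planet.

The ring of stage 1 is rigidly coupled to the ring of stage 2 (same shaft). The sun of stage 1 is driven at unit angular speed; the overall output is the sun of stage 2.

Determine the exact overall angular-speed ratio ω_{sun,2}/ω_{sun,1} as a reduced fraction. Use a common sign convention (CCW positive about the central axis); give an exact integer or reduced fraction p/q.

Stage 1: N_ring = 18 + 2·26 = 70
Stage 1: 18(ω_s−ω_c) = −70(ω_r−ω_c),  ω_c=0, ω_s=1
Stage 1: ω_r = 0 − (18/70)(1−0) = -9/35
  ⇒ ω_r¹/ω_s¹ = -9/35
Stage 2: N_ring = 12 + 2·13 = 38
Stage 2: 12(ω_s−ω_c) = −38(ω_r−ω_c),  ω_c=0, ω_r=1
Stage 2: ω_s = 0 − (38/12)(1−0) = -19/6
  ⇒ ω_s²/ω_r² = -19/6
Coupling ω_r² = ω_r¹ ⇒ overall = -9/35 × -19/6 = 57/70

57/70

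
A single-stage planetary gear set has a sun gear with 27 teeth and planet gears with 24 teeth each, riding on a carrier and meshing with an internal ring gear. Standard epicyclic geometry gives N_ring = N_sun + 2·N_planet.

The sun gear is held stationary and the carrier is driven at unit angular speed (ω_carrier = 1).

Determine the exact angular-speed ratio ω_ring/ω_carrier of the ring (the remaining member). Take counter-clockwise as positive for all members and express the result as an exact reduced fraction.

34/25

N_ring = 27 + 2·24 = 75
27(ω_s−ω_c) = −75(ω_r−ω_c),  ω_s=0, ω_c=1
ω_r = 1 − (27/75)(0−1) = 34/25
ω_r/ω_c = 34/25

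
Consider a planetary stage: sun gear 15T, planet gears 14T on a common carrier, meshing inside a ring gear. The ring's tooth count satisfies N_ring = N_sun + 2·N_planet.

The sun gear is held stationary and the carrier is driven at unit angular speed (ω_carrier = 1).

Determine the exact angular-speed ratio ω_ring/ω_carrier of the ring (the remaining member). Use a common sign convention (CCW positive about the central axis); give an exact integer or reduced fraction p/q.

58/43

N_ring = 15 + 2·14 = 43
15(ω_s−ω_c) = −43(ω_r−ω_c),  ω_s=0, ω_c=1
ω_r = 1 − (15/43)(0−1) = 58/43
ω_r/ω_c = 58/43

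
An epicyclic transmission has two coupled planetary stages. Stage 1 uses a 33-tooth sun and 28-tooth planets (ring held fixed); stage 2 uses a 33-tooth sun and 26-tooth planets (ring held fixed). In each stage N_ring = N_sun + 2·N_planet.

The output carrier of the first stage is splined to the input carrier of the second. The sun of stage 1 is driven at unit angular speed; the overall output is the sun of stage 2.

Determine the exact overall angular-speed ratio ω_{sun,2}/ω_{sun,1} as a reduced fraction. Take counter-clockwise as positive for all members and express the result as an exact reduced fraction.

Stage 1: N_ring = 33 + 2·28 = 89
Stage 1: 33(ω_s−ω_c) = −89(ω_r−ω_c),  ω_r=0, ω_s=1
Stage 1: 33(1−ω_c) = −89(0−ω_c)  ⇒  122ω_c = 33  ⇒  ω_c = 33/122
  ⇒ ω_c¹/ω_s¹ = 33/122
Stage 2: N_ring = 33 + 2·26 = 85
Stage 2: 33(ω_s−ω_c) = −85(ω_r−ω_c),  ω_r=0, ω_c=1
Stage 2: ω_s = 1 − (85/33)(0−1) = 118/33
  ⇒ ω_s²/ω_c² = 118/33
Coupling ω_c² = ω_c¹ ⇒ overall = 33/122 × 118/33 = 59/61

59/61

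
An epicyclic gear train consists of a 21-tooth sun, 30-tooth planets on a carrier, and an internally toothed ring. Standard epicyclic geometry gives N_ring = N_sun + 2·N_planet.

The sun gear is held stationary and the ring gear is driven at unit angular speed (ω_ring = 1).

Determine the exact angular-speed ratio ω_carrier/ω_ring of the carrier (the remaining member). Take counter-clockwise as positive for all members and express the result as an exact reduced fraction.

27/34

N_ring = 21 + 2·30 = 81
21(ω_s−ω_c) = −81(ω_r−ω_c),  ω_s=0, ω_r=1
21(0−ω_c) = −81(1−ω_c)  ⇒  102ω_c = 81  ⇒  ω_c = 27/34
ω_c/ω_r = 27/34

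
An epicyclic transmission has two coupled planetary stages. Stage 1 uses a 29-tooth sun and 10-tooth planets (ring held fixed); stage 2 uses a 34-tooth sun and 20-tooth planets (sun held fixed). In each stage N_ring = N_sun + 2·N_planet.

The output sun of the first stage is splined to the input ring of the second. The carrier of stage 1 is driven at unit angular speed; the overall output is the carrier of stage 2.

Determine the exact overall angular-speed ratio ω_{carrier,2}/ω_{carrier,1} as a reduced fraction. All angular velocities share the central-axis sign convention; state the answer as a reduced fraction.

Stage 1: N_ring = 29 + 2·10 = 49
Stage 1: 29(ω_s−ω_c) = −49(ω_r−ω_c),  ω_r=0, ω_c=1
Stage 1: ω_s = 1 − (49/29)(0−1) = 78/29
  ⇒ ω_s¹/ω_c¹ = 78/29
Stage 2: N_ring = 34 + 2·20 = 74
Stage 2: 34(ω_s−ω_c) = −74(ω_r−ω_c),  ω_s=0, ω_r=1
Stage 2: 34(0−ω_c) = −74(1−ω_c)  ⇒  108ω_c = 74  ⇒  ω_c = 37/54
  ⇒ ω_c²/ω_r² = 37/54
Coupling ω_r² = ω_s¹ ⇒ overall = 78/29 × 37/54 = 481/261

481/261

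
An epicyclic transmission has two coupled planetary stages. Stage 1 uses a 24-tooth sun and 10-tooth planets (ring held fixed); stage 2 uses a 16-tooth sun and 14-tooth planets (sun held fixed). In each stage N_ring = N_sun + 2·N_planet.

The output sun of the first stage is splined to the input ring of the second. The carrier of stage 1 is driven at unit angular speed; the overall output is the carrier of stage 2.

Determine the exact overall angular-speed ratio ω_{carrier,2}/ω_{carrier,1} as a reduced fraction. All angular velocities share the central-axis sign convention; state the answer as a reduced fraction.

Stage 1: N_ring = 24 + 2·10 = 44
Stage 1: 24(ω_s−ω_c) = −44(ω_r−ω_c),  ω_r=0, ω_c=1
Stage 1: ω_s = 1 − (44/24)(0−1) = 17/6
  ⇒ ω_s¹/ω_c¹ = 17/6
Stage 2: N_ring = 16 + 2·14 = 44
Stage 2: 16(ω_s−ω_c) = −44(ω_r−ω_c),  ω_s=0, ω_r=1
Stage 2: 16(0−ω_c) = −44(1−ω_c)  ⇒  60ω_c = 44  ⇒  ω_c = 11/15
  ⇒ ω_c²/ω_r² = 11/15
Coupling ω_r² = ω_s¹ ⇒ overall = 17/6 × 11/15 = 187/90

187/90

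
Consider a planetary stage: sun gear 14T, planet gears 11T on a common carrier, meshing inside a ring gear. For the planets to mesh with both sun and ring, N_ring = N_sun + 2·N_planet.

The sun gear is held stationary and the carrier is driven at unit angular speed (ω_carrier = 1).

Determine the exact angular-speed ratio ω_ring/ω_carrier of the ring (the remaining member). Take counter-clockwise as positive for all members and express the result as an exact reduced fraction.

N_ring = 14 + 2·11 = 36
14(ω_s−ω_c) = −36(ω_r−ω_c),  ω_s=0, ω_c=1
ω_r = 1 − (14/36)(0−1) = 25/18
ω_r/ω_c = 25/18

25/18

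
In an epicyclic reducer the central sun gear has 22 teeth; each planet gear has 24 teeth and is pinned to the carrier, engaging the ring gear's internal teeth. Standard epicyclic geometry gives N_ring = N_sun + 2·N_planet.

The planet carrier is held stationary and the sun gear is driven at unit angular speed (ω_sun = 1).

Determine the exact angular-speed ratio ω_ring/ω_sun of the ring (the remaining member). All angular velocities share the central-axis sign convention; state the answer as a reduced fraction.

-11/35

N_ring = 22 + 2·24 = 70
22(ω_s−ω_c) = −70(ω_r−ω_c),  ω_c=0, ω_s=1
ω_r = 0 − (22/70)(1−0) = -11/35
ω_r/ω_s = -11/35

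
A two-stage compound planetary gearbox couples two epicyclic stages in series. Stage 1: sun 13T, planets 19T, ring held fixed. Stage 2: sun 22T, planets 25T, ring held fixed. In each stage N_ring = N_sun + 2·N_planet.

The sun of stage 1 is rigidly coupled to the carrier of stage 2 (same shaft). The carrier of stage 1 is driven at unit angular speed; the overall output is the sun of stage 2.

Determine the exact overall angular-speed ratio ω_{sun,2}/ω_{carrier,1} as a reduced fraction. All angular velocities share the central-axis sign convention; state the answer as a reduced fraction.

3008/143

Stage 1: N_ring = 13 + 2·19 = 51
Stage 1: 13(ω_s−ω_c) = −51(ω_r−ω_c),  ω_r=0, ω_c=1
Stage 1: ω_s = 1 − (51/13)(0−1) = 64/13
  ⇒ ω_s¹/ω_c¹ = 64/13
Stage 2: N_ring = 22 + 2·25 = 72
Stage 2: 22(ω_s−ω_c) = −72(ω_r−ω_c),  ω_r=0, ω_c=1
Stage 2: ω_s = 1 − (72/22)(0−1) = 47/11
  ⇒ ω_s²/ω_c² = 47/11
Coupling ω_c² = ω_s¹ ⇒ overall = 64/13 × 47/11 = 3008/143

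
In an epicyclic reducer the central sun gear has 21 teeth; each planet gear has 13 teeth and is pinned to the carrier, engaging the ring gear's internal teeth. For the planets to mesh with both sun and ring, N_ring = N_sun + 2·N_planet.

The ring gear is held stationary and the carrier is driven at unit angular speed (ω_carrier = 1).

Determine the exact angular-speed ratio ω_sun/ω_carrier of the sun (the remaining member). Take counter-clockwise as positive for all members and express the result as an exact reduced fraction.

68/21

N_ring = 21 + 2·13 = 47
21(ω_s−ω_c) = −47(ω_r−ω_c),  ω_r=0, ω_c=1
ω_s = 1 − (47/21)(0−1) = 68/21
ω_s/ω_c = 68/21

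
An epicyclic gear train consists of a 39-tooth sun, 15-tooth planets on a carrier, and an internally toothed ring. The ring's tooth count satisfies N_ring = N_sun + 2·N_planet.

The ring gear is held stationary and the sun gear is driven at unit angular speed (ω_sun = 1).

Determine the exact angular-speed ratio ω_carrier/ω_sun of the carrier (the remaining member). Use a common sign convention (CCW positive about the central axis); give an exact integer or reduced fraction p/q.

13/36

N_ring = 39 + 2·15 = 69
39(ω_s−ω_c) = −69(ω_r−ω_c),  ω_r=0, ω_s=1
39(1−ω_c) = −69(0−ω_c)  ⇒  108ω_c = 39  ⇒  ω_c = 13/36
ω_c/ω_s = 13/36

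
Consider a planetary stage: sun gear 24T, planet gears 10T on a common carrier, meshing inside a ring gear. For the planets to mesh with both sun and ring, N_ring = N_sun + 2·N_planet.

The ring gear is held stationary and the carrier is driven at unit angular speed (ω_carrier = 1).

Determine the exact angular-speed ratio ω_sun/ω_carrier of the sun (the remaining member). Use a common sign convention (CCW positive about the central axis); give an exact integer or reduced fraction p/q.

17/6

N_ring = 24 + 2·10 = 44
24(ω_s−ω_c) = −44(ω_r−ω_c),  ω_r=0, ω_c=1
ω_s = 1 − (44/24)(0−1) = 17/6
ω_s/ω_c = 17/6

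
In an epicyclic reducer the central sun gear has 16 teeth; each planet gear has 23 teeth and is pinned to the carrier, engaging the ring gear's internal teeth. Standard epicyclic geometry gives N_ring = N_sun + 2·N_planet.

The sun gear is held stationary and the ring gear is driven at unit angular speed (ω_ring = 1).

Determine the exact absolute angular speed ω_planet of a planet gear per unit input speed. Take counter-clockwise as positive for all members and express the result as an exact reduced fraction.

N_ring = 16 + 2·23 = 62
16(ω_s−ω_c) = −62(ω_r−ω_c),  ω_s=0, ω_r=1
16(0−ω_c) = −62(1−ω_c)  ⇒  78ω_c = 62  ⇒  ω_c = 31/39
sun–planet: 16·(0−31/39) = −23·(ω_p−ω_c)  ⇒  ω_p−ω_c = −(16/23)·(-31/39) = 496/897
ω_p = 31/39 + 496/897 = 31/23

31/23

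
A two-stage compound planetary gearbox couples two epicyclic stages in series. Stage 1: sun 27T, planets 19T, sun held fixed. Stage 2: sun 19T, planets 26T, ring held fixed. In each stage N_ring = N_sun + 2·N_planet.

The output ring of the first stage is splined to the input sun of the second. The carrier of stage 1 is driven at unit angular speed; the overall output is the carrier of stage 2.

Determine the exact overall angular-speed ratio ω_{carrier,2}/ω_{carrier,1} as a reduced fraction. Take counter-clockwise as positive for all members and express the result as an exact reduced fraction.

874/2925

Stage 1: N_ring = 27 + 2·19 = 65
Stage 1: 27(ω_s−ω_c) = −65(ω_r−ω_c),  ω_s=0, ω_c=1
Stage 1: ω_r = 1 − (27/65)(0−1) = 92/65
  ⇒ ω_r¹/ω_c¹ = 92/65
Stage 2: N_ring = 19 + 2·26 = 71
Stage 2: 19(ω_s−ω_c) = −71(ω_r−ω_c),  ω_r=0, ω_s=1
Stage 2: 19(1−ω_c) = −71(0−ω_c)  ⇒  90ω_c = 19  ⇒  ω_c = 19/90
  ⇒ ω_c²/ω_s² = 19/90
Coupling ω_s² = ω_r¹ ⇒ overall = 92/65 × 19/90 = 874/2925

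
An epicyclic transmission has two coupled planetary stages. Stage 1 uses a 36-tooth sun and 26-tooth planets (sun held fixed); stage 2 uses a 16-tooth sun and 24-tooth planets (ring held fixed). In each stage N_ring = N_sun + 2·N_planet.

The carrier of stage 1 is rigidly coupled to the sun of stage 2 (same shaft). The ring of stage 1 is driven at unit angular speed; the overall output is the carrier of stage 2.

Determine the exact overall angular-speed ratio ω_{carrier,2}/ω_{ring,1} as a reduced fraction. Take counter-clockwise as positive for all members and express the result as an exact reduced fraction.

22/155

Stage 1: N_ring = 36 + 2·26 = 88
Stage 1: 36(ω_s−ω_c) = −88(ω_r−ω_c),  ω_s=0, ω_r=1
Stage 1: 36(0−ω_c) = −88(1−ω_c)  ⇒  124ω_c = 88  ⇒  ω_c = 22/31
  ⇒ ω_c¹/ω_r¹ = 22/31
Stage 2: N_ring = 16 + 2·24 = 64
Stage 2: 16(ω_s−ω_c) = −64(ω_r−ω_c),  ω_r=0, ω_s=1
Stage 2: 16(1−ω_c) = −64(0−ω_c)  ⇒  80ω_c = 16  ⇒  ω_c = 1/5
  ⇒ ω_c²/ω_s² = 1/5
Coupling ω_s² = ω_c¹ ⇒ overall = 22/31 × 1/5 = 22/155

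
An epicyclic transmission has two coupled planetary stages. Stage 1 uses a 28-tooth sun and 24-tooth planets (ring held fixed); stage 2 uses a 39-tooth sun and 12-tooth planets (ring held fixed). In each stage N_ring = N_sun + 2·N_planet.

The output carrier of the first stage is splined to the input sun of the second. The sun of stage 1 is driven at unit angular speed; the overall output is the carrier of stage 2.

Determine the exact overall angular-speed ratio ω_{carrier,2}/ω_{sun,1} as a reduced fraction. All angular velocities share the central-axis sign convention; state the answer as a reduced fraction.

Stage 1: N_ring = 28 + 2·24 = 76
Stage 1: 28(ω_s−ω_c) = −76(ω_r−ω_c),  ω_r=0, ω_s=1
Stage 1: 28(1−ω_c) = −76(0−ω_c)  ⇒  104ω_c = 28  ⇒  ω_c = 7/26
  ⇒ ω_c¹/ω_s¹ = 7/26
Stage 2: N_ring = 39 + 2·12 = 63
Stage 2: 39(ω_s−ω_c) = −63(ω_r−ω_c),  ω_r=0, ω_s=1
Stage 2: 39(1−ω_c) = −63(0−ω_c)  ⇒  102ω_c = 39  ⇒  ω_c = 13/34
  ⇒ ω_c²/ω_s² = 13/34
Coupling ω_s² = ω_c¹ ⇒ overall = 7/26 × 13/34 = 7/68

7/68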